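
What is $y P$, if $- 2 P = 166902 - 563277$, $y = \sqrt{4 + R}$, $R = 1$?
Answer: $\frac{396375 \sqrt{5}}{2} \approx 4.4316 \cdot 10^{5}$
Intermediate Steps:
$y = \sqrt{5}$ ($y = \sqrt{4 + 1} = \sqrt{5} \approx 2.2361$)
$P = \frac{396375}{2}$ ($P = - \frac{166902 - 563277}{2} = \left(- \frac{1}{2}\right) \left(-396375\right) = \frac{396375}{2} \approx 1.9819 \cdot 10^{5}$)
$y P = \sqrt{5} \cdot \frac{396375}{2} = \frac{396375 \sqrt{5}}{2}$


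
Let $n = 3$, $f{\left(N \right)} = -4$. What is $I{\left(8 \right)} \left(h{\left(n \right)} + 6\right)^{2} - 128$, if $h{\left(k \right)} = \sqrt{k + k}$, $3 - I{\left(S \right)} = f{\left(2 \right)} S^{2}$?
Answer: $10750 + 3108 \sqrt{6} \approx 18363.0$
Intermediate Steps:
$I{\left(S \right)} = 3 + 4 S^{2}$ ($I{\left(S \right)} = 3 - - 4 S^{2} = 3 + 4 S^{2}$)
$h{\left(k \right)} = \sqrt{2} \sqrt{k}$ ($h{\left(k \right)} = \sqrt{2 k} = \sqrt{2} \sqrt{k}$)
$I{\left(8 \right)} \left(h{\left(n \right)} + 6\right)^{2} - 128 = \left(3 + 4 \cdot 8^{2}\right) \left(\sqrt{2} \sqrt{3} + 6\right)^{2} - 128 = \left(3 + 4 \cdot 64\right) \left(\sqrt{6} + 6\right)^{2} - 128 = \left(3 + 256\right) \left(6 + \sqrt{6}\right)^{2} - 128 = 259 \left(6 + \sqrt{6}\right)^{2} - 128 = -128 + 259 \left(6 + \sqrt{6}\right)^{2}$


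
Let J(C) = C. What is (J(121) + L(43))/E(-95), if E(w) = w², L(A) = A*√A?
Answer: 121/9025 + 43*√43/9025 ≈ 0.044650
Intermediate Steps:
L(A) = A^(3/2)
(J(121) + L(43))/E(-95) = (121 + 43^(3/2))/((-95)²) = (121 + 43*√43)/9025 = (121 + 43*√43)*(1/9025) = 121/9025 + 43*√43/9025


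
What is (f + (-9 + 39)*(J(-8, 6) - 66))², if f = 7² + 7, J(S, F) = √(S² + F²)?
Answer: 2637376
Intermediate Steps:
J(S, F) = √(F² + S²)
f = 56 (f = 49 + 7 = 56)
(f + (-9 + 39)*(J(-8, 6) - 66))² = (56 + (-9 + 39)*(√(6² + (-8)²) - 66))² = (56 + 30*(√(36 + 64) - 66))² = (56 + 30*(√100 - 66))² = (56 + 30*(10 - 66))² = (56 + 30*(-56))² = (56 - 1680)² = (-1624)² = 2637376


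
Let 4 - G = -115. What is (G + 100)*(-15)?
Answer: -3285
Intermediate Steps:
G = 119 (G = 4 - 1*(-115) = 4 + 115 = 119)
(G + 100)*(-15) = (119 + 100)*(-15) = 219*(-15) = -3285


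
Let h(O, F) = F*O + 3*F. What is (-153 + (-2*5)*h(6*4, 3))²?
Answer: 927369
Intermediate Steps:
h(O, F) = 3*F + F*O
(-153 + (-2*5)*h(6*4, 3))² = (-153 + (-2*5)*(3*(3 + 6*4)))² = (-153 - 30*(3 + 24))² = (-153 - 30*27)² = (-153 - 10*81)² = (-153 - 810)² = (-963)² = 927369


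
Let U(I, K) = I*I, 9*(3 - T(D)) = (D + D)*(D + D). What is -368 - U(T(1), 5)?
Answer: -30337/81 ≈ -374.53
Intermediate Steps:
T(D) = 3 - 4*D²/9 (T(D) = 3 - (D + D)*(D + D)/9 = 3 - 2*D*2*D/9 = 3 - 4*D²/9)
U(I, K) = I²
-368 - U(T(1), 5) = -368 - (3 - 4/9*1²)² = -368 - (3 - 4/9*1)² = -368 - (3 - 4/9)² = -368 - (23/9)² = -368 - 1*529/81 = -368 - 529/81 = -30337/81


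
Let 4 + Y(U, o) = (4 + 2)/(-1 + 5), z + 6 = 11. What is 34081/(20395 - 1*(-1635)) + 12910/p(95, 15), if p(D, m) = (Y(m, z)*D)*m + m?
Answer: -65401981/31260570 ≈ -2.0922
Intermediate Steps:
z = 5 (z = -6 + 11 = 5)
Y(U, o) = -5/2 (Y(U, o) = -4 + (4 + 2)/(-1 + 5) = -4 + 6/4 = -4 + 6*(¼) = -4 + 3/2 = -5/2)
p(D, m) = m - 5*D*m/2 (p(D, m) = (-5*D/2)*m + m = -5*D*m/2 + m = m - 5*D*m/2)
34081/(20395 - 1*(-1635)) + 12910/p(95, 15) = 34081/(20395 - 1*(-1635)) + 12910/(((½)*15*(2 - 5*95))) = 34081/(20395 + 1635) + 12910/(((½)*15*(2 - 475))) = 34081/22030 + 12910/(((½)*15*(-473))) = 34081*(1/22030) + 12910/(-7095/2) = 34081/22030 + 12910*(-2/7095) = 34081/22030 - 5164/1419 = -65401981/31260570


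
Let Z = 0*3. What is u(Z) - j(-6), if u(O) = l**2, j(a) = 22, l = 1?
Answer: -21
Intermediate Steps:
Z = 0
u(O) = 1 (u(O) = 1**2 = 1)
u(Z) - j(-6) = 1 - 1*22 = 1 - 22 = -21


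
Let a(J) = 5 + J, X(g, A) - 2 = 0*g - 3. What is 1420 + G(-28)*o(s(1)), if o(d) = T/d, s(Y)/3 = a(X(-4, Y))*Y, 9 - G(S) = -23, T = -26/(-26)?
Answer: 4268/3 ≈ 1422.7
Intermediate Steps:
X(g, A) = -1 (X(g, A) = 2 + (0*g - 3) = 2 + (0 - 3) = 2 - 3 = -1)
T = 1 (T = -26*(-1/26) = 1)
G(S) = 32 (G(S) = 9 - 1*(-23) = 9 + 23 = 32)
s(Y) = 12*Y (s(Y) = 3*((5 - 1)*Y) = 3*(4*Y) = 12*Y)
o(d) = 1/d
1420 + G(-28)*o(s(1)) = 1420 + 32/((12*1)) = 1420 + 32/12 = 1420 + 32*(1/12) = 1420 + 8/3 = 4268/3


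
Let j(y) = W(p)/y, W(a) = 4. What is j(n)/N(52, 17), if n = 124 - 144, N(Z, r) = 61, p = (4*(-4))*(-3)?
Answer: -1/305 ≈ -0.0032787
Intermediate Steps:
p = 48 (p = -16*(-3) = 48)
n = -20
j(y) = 4/y
j(n)/N(52, 17) = (4/(-20))/61 = (4*(-1/20))*(1/61) = -⅕*1/61 = -1/305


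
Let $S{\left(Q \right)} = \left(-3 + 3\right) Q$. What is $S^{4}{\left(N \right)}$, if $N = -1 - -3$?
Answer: $0$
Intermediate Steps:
$N = 2$ ($N = -1 + 3 = 2$)
$S{\left(Q \right)} = 0$ ($S{\left(Q \right)} = 0 Q = 0$)
$S^{4}{\left(N \right)} = 0^{4} = 0$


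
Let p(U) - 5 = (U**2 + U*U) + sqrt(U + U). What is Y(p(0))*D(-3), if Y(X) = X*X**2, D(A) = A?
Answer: -375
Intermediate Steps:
p(U) = 5 + 2*U**2 + sqrt(2)*sqrt(U) (p(U) = 5 + ((U**2 + U*U) + sqrt(U + U)) = 5 + ((U**2 + U**2) + sqrt(2*U)) = 5 + (2*U**2 + sqrt(2)*sqrt(U)) = 5 + 2*U**2 + sqrt(2)*sqrt(U))
Y(X) = X**3
Y(p(0))*D(-3) = (5 + 2*0**2 + sqrt(2)*sqrt(0))**3*(-3) = (5 + 2*0 + sqrt(2)*0)**3*(-3) = (5 + 0 + 0)**3*(-3) = 5**3*(-3) = 125*(-3) = -375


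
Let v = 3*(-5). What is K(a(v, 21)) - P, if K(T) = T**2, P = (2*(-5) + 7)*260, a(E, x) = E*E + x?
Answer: 61296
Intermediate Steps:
v = -15
a(E, x) = x + E**2 (a(E, x) = E**2 + x = x + E**2)
P = -780 (P = (-10 + 7)*260 = -3*260 = -780)
K(a(v, 21)) - P = (21 + (-15)**2)**2 - 1*(-780) = (21 + 225)**2 + 780 = 246**2 + 780 = 60516 + 780 = 61296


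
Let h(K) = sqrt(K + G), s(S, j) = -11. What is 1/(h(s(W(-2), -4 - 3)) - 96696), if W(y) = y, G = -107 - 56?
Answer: -16116/1558352765 - I*sqrt(174)/9350116590 ≈ -1.0342e-5 - 1.4108e-9*I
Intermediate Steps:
G = -163
h(K) = sqrt(-163 + K) (h(K) = sqrt(K - 163) = sqrt(-163 + K))
1/(h(s(W(-2), -4 - 3)) - 96696) = 1/(sqrt(-163 - 11) - 96696) = 1/(sqrt(-174) - 96696) = 1/(I*sqrt(174) - 96696) = 1/(-96696 + I*sqrt(174))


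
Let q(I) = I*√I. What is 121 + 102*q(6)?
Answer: 121 + 612*√6 ≈ 1620.1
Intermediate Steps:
q(I) = I^(3/2)
121 + 102*q(6) = 121 + 102*6^(3/2) = 121 + 102*(6*√6) = 121 + 612*√6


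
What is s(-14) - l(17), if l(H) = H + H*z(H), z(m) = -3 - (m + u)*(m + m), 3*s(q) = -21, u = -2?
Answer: 8697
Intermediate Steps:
s(q) = -7 (s(q) = (⅓)*(-21) = -7)
z(m) = -3 - 2*m*(-2 + m) (z(m) = -3 - (m - 2)*(m + m) = -3 - (-2 + m)*2*m = -3 - 2*m*(-2 + m))
l(H) = H + H*(-3 - 2*H² + 4*H)
s(-14) - l(17) = -7 - 2*17*(-1 - 1*17² + 2*17) = -7 - 2*17*(-1 - 1*289 + 34) = -7 - 2*17*(-1 - 289 + 34) = -7 - 2*17*(-256) = -7 - 1*(-8704) = -7 + 8704 = 8697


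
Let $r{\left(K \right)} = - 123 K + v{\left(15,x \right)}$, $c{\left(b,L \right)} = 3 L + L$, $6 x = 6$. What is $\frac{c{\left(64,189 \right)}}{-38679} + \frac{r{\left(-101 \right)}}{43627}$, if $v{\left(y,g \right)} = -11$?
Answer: $\frac{149033912}{562482911} \approx 0.26496$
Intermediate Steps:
$x = 1$ ($x = \frac{1}{6} \cdot 6 = 1$)
$c{\left(b,L \right)} = 4 L$
$r{\left(K \right)} = -11 - 123 K$ ($r{\left(K \right)} = - 123 K - 11 = -11 - 123 K$)
$\frac{c{\left(64,189 \right)}}{-38679} + \frac{r{\left(-101 \right)}}{43627} = \frac{4 \cdot 189}{-38679} + \frac{-11 - -12423}{43627} = 756 \left(- \frac{1}{38679}\right) + \left(-11 + 12423\right) \frac{1}{43627} = - \frac{252}{12893} + 12412 \cdot \frac{1}{43627} = - \frac{252}{12893} + \frac{12412}{43627} = \frac{149033912}{562482911}$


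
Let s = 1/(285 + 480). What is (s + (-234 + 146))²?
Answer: 4531847761/585225 ≈ 7743.8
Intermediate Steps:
s = 1/765 ≈ 0.0013072
(s + (-234 + 146))² = (1/765 + (-234 + 146))² = (1/765 - 88)² = (-67319/765)² = 4531847761/585225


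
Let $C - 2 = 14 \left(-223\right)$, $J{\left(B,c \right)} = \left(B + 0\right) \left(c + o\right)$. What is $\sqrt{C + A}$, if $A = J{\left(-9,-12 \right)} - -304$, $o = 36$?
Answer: $2 i \sqrt{758} \approx 55.064 i$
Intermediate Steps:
$J{\left(B,c \right)} = B \left(36 + c\right)$ ($J{\left(B,c \right)} = \left(B + 0\right) \left(c + 36\right) = B \left(36 + c\right)$)
$C = -3120$ ($C = 2 + 14 \left(-223\right) = 2 - 3122 = -3120$)
$A = 88$ ($A = - 9 \left(36 - 12\right) - -304 = \left(-9\right) 24 + 304 = -216 + 304 = 88$)
$\sqrt{C + A} = \sqrt{-3120 + 88} = \sqrt{-3032} = 2 i \sqrt{758}$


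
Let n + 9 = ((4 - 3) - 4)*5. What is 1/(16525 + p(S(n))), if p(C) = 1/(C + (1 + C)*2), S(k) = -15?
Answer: 43/710574 ≈ 6.0514e-5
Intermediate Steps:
n = -24 (n = -9 + ((4 - 3) - 4)*5 = -9 + (1 - 4)*5 = -9 - 3*5 = -9 - 15 = -24)
p(C) = 1/(2 + 3*C) (p(C) = 1/(C + (2 + 2*C)) = 1/(2 + 3*C))
1/(16525 + p(S(n))) = 1/(16525 + 1/(2 + 3*(-15))) = 1/(16525 + 1/(2 - 45)) = 1/(16525 + 1/(-43)) = 1/(16525 - 1/43) = 1/(710574/43) = 43/710574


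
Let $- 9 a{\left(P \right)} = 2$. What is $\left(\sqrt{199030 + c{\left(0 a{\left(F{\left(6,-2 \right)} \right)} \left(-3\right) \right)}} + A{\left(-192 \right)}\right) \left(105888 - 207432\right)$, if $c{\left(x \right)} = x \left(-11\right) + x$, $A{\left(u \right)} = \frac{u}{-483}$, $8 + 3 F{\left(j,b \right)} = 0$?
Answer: $- \frac{6498816}{161} - 101544 \sqrt{199030} \approx -4.5342 \cdot 10^{7}$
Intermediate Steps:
$F{\left(j,b \right)} = - \frac{8}{3}$ ($F{\left(j,b \right)} = - \frac{8}{3} + \frac{1}{3} \cdot 0 = - \frac{8}{3} + 0 = - \frac{8}{3}$)
$a{\left(P \right)} = - \frac{2}{9}$ ($a{\left(P \right)} = \left(- \frac{1}{9}\right) 2 = - \frac{2}{9}$)
$A{\left(u \right)} = - \frac{u}{483}$ ($A{\left(u \right)} = u \left(- \frac{1}{483}\right) = - \frac{u}{483}$)
$c{\left(x \right)} = - 10 x$ ($c{\left(x \right)} = - 11 x + x = - 10 x$)
$\left(\sqrt{199030 + c{\left(0 a{\left(F{\left(6,-2 \right)} \right)} \left(-3\right) \right)}} + A{\left(-192 \right)}\right) \left(105888 - 207432\right) = \left(\sqrt{199030 - 10 \cdot 0 \left(- \frac{2}{9}\right) \left(-3\right)} - - \frac{64}{161}\right) \left(105888 - 207432\right) = \left(\sqrt{199030 - 10 \cdot 0 \left(-3\right)} + \frac{64}{161}\right) \left(-101544\right) = \left(\sqrt{199030 - 0} + \frac{64}{161}\right) \left(-101544\right) = \left(\sqrt{199030 + 0} + \frac{64}{161}\right) \left(-101544\right) = \left(\sqrt{199030} + \frac{64}{161}\right) \left(-101544\right) = \left(\frac{64}{161} + \sqrt{199030}\right) \left(-101544\right) = - \frac{6498816}{161} - 101544 \sqrt{199030}$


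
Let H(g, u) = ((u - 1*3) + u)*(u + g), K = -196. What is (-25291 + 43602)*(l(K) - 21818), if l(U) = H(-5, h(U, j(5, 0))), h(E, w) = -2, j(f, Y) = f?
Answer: -398612159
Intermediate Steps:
H(g, u) = (-3 + 2*u)*(g + u) (H(g, u) = ((u - 3) + u)*(g + u) = ((-3 + u) + u)*(g + u) = (-3 + 2*u)*(g + u))
l(U) = 49 (l(U) = -3*(-5) - 3*(-2) + 2*(-2)² + 2*(-5)*(-2) = 15 + 6 + 2*4 + 20 = 15 + 6 + 8 + 20 = 49)
(-25291 + 43602)*(l(K) - 21818) = (-25291 + 43602)*(49 - 21818) = 18311*(-21769) = -398612159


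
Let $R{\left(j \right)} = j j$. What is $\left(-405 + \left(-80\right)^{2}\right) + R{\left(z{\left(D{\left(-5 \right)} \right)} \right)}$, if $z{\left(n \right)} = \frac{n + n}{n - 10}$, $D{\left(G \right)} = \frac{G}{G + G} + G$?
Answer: $\frac{5042119}{841} \approx 5995.4$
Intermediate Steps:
$D{\left(G \right)} = \frac{1}{2} + G$ ($D{\left(G \right)} = \frac{G}{2 G} + G = G \frac{1}{2 G} + G = \frac{1}{2} + G$)
$z{\left(n \right)} = \frac{2 n}{-10 + n}$
$R{\left(j \right)} = j^{2}$
$\left(-405 + \left(-80\right)^{2}\right) + R{\left(z{\left(D{\left(-5 \right)} \right)} \right)} = \left(-405 + \left(-80\right)^{2}\right) + \left(\frac{2 \left(\frac{1}{2} - 5\right)}{-10 + \left(\frac{1}{2} - 5\right)}\right)^{2} = \left(-405 + 6400\right) + \left(2 \left(- \frac{9}{2}\right) \frac{1}{-10 - \frac{9}{2}}\right)^{2} = 5995 + \left(2 \left(- \frac{9}{2}\right) \frac{1}{- \frac{29}{2}}\right)^{2} = 5995 + \left(2 \left(- \frac{9}{2}\right) \left(- \frac{2}{29}\right)\right)^{2} = 5995 + \left(\frac{18}{29}\right)^{2} = 5995 + \frac{324}{841} = \frac{5042119}{841}$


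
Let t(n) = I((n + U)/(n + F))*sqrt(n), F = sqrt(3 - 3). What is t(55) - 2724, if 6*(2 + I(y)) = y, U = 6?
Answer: -2724 - 599*sqrt(55)/330 ≈ -2737.5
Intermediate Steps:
F = 0 (F = sqrt(0) = 0)
I(y) = -2 + y/6
t(n) = sqrt(n)*(-2 + (6 + n)/(6*n)) (t(n) = (-2 + ((n + 6)/(n + 0))/6)*sqrt(n) = (-2 + ((6 + n)/n)/6)*sqrt(n) = (-2 + (6 + n)/(6*n))*sqrt(n) = sqrt(n)*(-2 + (6 + n)/(6*n)))
t(55) - 2724 = (6 - 11*55)/(6*sqrt(55)) - 2724 = (sqrt(55)/55)*(6 - 605)/6 - 2724 = (1/6)*(sqrt(55)/55)*(-599) - 2724 = -599*sqrt(55)/330 - 2724 = -2724 - 599*sqrt(55)/330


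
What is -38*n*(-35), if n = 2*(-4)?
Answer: -10640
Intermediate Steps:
n = -8
-38*n*(-35) = -38*(-8)*(-35) = 304*(-35) = -10640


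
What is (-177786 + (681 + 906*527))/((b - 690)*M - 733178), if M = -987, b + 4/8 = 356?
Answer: -600714/806053 ≈ -0.74525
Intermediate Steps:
b = 711/2 (b = -½ + 356 = 711/2 ≈ 355.50)
(-177786 + (681 + 906*527))/((b - 690)*M - 733178) = (-177786 + (681 + 906*527))/((711/2 - 690)*(-987) - 733178) = (-177786 + (681 + 477462))/(-669/2*(-987) - 733178) = (-177786 + 478143)/(660303/2 - 733178) = 300357/(-806053/2) = 300357*(-2/806053) = -600714/806053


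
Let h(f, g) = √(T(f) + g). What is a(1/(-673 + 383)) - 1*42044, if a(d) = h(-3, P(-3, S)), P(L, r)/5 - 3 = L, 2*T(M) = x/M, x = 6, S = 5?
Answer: -42044 + I ≈ -42044.0 + 1.0*I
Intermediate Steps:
T(M) = 3/M (T(M) = (6/M)/2 = 3/M)
P(L, r) = 15 + 5*L
h(f, g) = √(g + 3/f) (h(f, g) = √(3/f + g) = √(g + 3/f))
a(d) = I (a(d) = √((15 + 5*(-3)) + 3/(-3)) = √((15 - 15) + 3*(-⅓)) = √(0 - 1) = √(-1) = I)
a(1/(-673 + 383)) - 1*42044 = I - 1*42044 = I - 42044 = -42044 + I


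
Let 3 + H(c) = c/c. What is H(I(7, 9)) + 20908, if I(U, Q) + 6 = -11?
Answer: 20906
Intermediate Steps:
I(U, Q) = -17 (I(U, Q) = -6 - 11 = -17)
H(c) = -2 (H(c) = -3 + c/c = -3 + 1 = -2)
H(I(7, 9)) + 20908 = -2 + 20908 = 20906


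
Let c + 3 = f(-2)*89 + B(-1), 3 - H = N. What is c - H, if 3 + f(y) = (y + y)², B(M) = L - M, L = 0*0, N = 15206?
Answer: 16358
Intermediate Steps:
H = -15203 (H = 3 - 1*15206 = 3 - 15206 = -15203)
L = 0
B(M) = -M (B(M) = 0 - M = -M)
f(y) = -3 + 4*y² (f(y) = -3 + (y + y)² = -3 + (2*y)² = -3 + 4*y²)
c = 1155 (c = -3 + ((-3 + 4*(-2)²)*89 - 1*(-1)) = -3 + ((-3 + 4*4)*89 + 1) = -3 + ((-3 + 16)*89 + 1) = -3 + (13*89 + 1) = -3 + (1157 + 1) = -3 + 1158 = 1155)
c - H = 1155 - 1*(-15203) = 1155 + 15203 = 16358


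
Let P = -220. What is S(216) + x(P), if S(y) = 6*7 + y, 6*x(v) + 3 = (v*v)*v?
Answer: -10646455/6 ≈ -1.7744e+6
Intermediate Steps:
x(v) = -1/2 + v**3/6 (x(v) = -1/2 + ((v*v)*v)/6 = -1/2 + (v**2*v)/6 = -1/2 + v**3/6)
S(y) = 42 + y
S(216) + x(P) = (42 + 216) + (-1/2 + (1/6)*(-220)**3) = 258 + (-1/2 + (1/6)*(-10648000)) = 258 + (-1/2 - 5324000/3) = 258 - 10648003/6 = -10646455/6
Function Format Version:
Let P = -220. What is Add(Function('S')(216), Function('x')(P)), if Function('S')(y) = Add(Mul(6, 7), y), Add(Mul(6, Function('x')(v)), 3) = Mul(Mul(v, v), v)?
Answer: Rational(-10646455, 6) ≈ -1.7744e+6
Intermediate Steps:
Function('x')(v) = Add(Rational(-1, 2), Mul(Rational(1, 6), Pow(v, 3))) (Function('x')(v) = Add(Rational(-1, 2), Mul(Rational(1, 6), Mul(Mul(v, v), v))) = Add(Rational(-1, 2), Mul(Rational(1, 6), Mul(Pow(v, 2), v))) = Add(Rational(-1, 2), Mul(Rational(1, 6), Pow(v, 3))))
Function('S')(y) = Add(42, y)
Add(Function('S')(216), Function('x')(P)) = Add(Add(42, 216), Add(Rational(-1, 2), Mul(Rational(1, 6), Pow(-220, 3)))) = Add(258, Add(Rational(-1, 2), Mul(Rational(1, 6), -10648000))) = Add(258, Add(Rational(-1, 2), Rational(-5324000, 3))) = Add(258, Rational(-10648003, 6)) = Rational(-10646455, 6)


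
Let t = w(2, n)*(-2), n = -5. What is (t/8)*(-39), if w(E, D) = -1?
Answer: -39/4 ≈ -9.7500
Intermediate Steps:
t = 2 (t = -1*(-2) = 2)
(t/8)*(-39) = (2/8)*(-39) = (2*(⅛))*(-39) = (¼)*(-39) = -39/4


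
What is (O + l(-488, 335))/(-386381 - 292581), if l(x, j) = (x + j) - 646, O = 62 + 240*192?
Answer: -45343/678962 ≈ -0.066783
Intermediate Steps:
O = 46142 (O = 62 + 46080 = 46142)
l(x, j) = -646 + j + x (l(x, j) = (j + x) - 646 = -646 + j + x)
(O + l(-488, 335))/(-386381 - 292581) = (46142 + (-646 + 335 - 488))/(-386381 - 292581) = (46142 - 799)/(-678962) = 45343*(-1/678962) = -45343/678962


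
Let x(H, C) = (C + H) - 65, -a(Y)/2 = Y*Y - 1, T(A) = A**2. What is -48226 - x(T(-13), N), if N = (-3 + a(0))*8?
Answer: -48322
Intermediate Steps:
a(Y) = 2 - 2*Y**2 (a(Y) = -2*(Y*Y - 1) = -2*(Y**2 - 1) = -2*(-1 + Y**2) = 2 - 2*Y**2)
N = -8 (N = (-3 + (2 - 2*0**2))*8 = (-3 + (2 - 2*0))*8 = (-3 + (2 + 0))*8 = (-3 + 2)*8 = -1*8 = -8)
x(H, C) = -65 + C + H
-48226 - x(T(-13), N) = -48226 - (-65 - 8 + (-13)**2) = -48226 - (-65 - 8 + 169) = -48226 - 1*96 = -48226 - 96 = -48322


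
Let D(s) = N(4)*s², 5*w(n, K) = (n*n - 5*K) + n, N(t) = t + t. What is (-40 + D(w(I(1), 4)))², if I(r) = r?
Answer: 2534464/625 ≈ 4055.1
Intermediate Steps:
N(t) = 2*t
w(n, K) = -K + n/5 + n²/5 (w(n, K) = ((n*n - 5*K) + n)/5 = ((n² - 5*K) + n)/5 = (n + n² - 5*K)/5 = -K + n/5 + n²/5)
D(s) = 8*s² (D(s) = (2*4)*s² = 8*s²)
(-40 + D(w(I(1), 4)))² = (-40 + 8*(-1*4 + (⅕)*1 + (⅕)*1²)²)² = (-40 + 8*(-4 + ⅕ + (⅕)*1)²)² = (-40 + 8*(-4 + ⅕ + ⅕)²)² = (-40 + 8*(-18/5)²)² = (-40 + 8*(324/25))² = (-40 + 2592/25)² = (1592/25)² = 2534464/625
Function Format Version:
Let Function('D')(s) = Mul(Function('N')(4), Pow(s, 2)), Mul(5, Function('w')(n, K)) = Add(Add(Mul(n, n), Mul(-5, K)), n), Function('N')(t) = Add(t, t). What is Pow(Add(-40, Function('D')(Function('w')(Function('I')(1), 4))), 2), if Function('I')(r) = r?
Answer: Rational(2534464, 625) ≈ 4055.1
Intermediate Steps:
Function('N')(t) = Mul(2, t)
Function('w')(n, K) = Add(Mul(-1, K), Mul(Rational(1, 5), n), Mul(Rational(1, 5), Pow(n, 2))) (Function('w')(n, K) = Mul(Rational(1, 5), Add(Add(Mul(n, n), Mul(-5, K)), n)) = Mul(Rational(1, 5), Add(Add(Pow(n, 2), Mul(-5, K)), n)) = Mul(Rational(1, 5), Add(n, Pow(n, 2), Mul(-5, K))) = Add(Mul(-1, K), Mul(Rational(1, 5), n), Mul(Rational(1, 5), Pow(n, 2))))
Function('D')(s) = Mul(8, Pow(s, 2)) (Function('D')(s) = Mul(Mul(2, 4), Pow(s, 2)) = Mul(8, Pow(s, 2)))
Pow(Add(-40, Function('D')(Function('w')(Function('I')(1), 4))), 2) = Pow(Add(-40, Mul(8, Pow(Add(Mul(-1, 4), Mul(Rational(1, 5), 1), Mul(Rational(1, 5), Pow(1, 2))), 2))), 2) = Pow(Add(-40, Mul(8, Pow(Add(-4, Rational(1, 5), Mul(Rational(1, 5), 1)), 2))), 2) = Pow(Add(-40, Mul(8, Pow(Add(-4, Rational(1, 5), Rational(1, 5)), 2))), 2) = Pow(Add(-40, Mul(8, Pow(Rational(-18, 5), 2))), 2) = Pow(Add(-40, Mul(8, Rational(324, 25))), 2) = Pow(Add(-40, Rational(2592, 25)), 2) = Pow(Rational(1592, 25), 2) = Rational(2534464, 625)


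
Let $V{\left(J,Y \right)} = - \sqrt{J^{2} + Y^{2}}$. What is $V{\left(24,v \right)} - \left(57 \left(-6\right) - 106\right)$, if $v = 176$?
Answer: $448 - 8 \sqrt{493} \approx 270.37$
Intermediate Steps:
$V{\left(24,v \right)} - \left(57 \left(-6\right) - 106\right) = - \sqrt{24^{2} + 176^{2}} - \left(57 \left(-6\right) - 106\right) = - \sqrt{576 + 30976} - \left(-342 - 106\right) = - \sqrt{31552} - -448 = - 8 \sqrt{493} + 448 = 448 - 8 \sqrt{493}$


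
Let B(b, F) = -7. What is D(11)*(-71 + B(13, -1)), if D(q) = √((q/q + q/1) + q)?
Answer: -78*√23 ≈ -374.07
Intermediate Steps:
D(q) = √(1 + 2*q) (D(q) = √((1 + q*1) + q) = √((1 + q) + q) = √(1 + 2*q))
D(11)*(-71 + B(13, -1)) = √(1 + 2*11)*(-71 - 7) = √(1 + 22)*(-78) = √23*(-78) = -78*√23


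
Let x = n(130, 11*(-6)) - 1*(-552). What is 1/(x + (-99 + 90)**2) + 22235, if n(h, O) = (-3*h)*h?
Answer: 1113239744/50067 ≈ 22235.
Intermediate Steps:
n(h, O) = -3*h**2
x = -50148 (x = -3*130**2 - 1*(-552) = -3*16900 + 552 = -50700 + 552 = -50148)
1/(x + (-99 + 90)**2) + 22235 = 1/(-50148 + (-99 + 90)**2) + 22235 = 1/(-50148 + (-9)**2) + 22235 = 1/(-50148 + 81) + 22235 = 1/(-50067) + 22235 = -1/50067 + 22235 = 1113239744/50067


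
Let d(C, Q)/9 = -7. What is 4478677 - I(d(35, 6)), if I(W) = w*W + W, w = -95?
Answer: 4472755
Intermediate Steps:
d(C, Q) = -63 (d(C, Q) = 9*(-7) = -63)
I(W) = -94*W (I(W) = -95*W + W = -94*W)
4478677 - I(d(35, 6)) = 4478677 - (-94)*(-63) = 4478677 - 1*5922 = 4478677 - 5922 = 4472755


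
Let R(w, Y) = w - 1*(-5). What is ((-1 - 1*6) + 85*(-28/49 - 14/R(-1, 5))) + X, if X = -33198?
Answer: -469715/14 ≈ -33551.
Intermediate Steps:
R(w, Y) = 5 + w (R(w, Y) = w + 5 = 5 + w)
((-1 - 1*6) + 85*(-28/49 - 14/R(-1, 5))) + X = ((-1 - 1*6) + 85*(-28/49 - 14/(5 - 1))) - 33198 = ((-1 - 6) + 85*(-28*1/49 - 14/4)) - 33198 = (-7 + 85*(-4/7 - 14*¼)) - 33198 = (-7 + 85*(-4/7 - 7/2)) - 33198 = (-7 + 85*(-57/14)) - 33198 = (-7 - 4845/14) - 33198 = -4943/14 - 33198 = -469715/14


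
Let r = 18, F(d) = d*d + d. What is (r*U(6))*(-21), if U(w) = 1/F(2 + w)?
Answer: -21/4 ≈ -5.2500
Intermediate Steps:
F(d) = d + d² (F(d) = d² + d = d + d²)
U(w) = 1/((2 + w)*(3 + w)) (U(w) = 1/((2 + w)*(1 + (2 + w))) = 1/((2 + w)*(3 + w)))
(r*U(6))*(-21) = (18*(1/((2 + 6)*(3 + 6))))*(-21) = (18*(1/(8*9)))*(-21) = (18*((⅛)*(⅑)))*(-21) = (18*(1/72))*(-21) = (¼)*(-21) = -21/4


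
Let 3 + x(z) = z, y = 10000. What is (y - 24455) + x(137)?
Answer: -14321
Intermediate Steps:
x(z) = -3 + z
(y - 24455) + x(137) = (10000 - 24455) + (-3 + 137) = -14455 + 134 = -14321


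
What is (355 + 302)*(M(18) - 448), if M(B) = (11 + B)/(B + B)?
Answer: -1175227/4 ≈ -2.9381e+5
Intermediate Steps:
M(B) = (11 + B)/(2*B) (M(B) = (11 + B)/((2*B)) = (11 + B)*(1/(2*B)) = (11 + B)/(2*B))
(355 + 302)*(M(18) - 448) = (355 + 302)*((1/2)*(11 + 18)/18 - 448) = 657*((1/2)*(1/18)*29 - 448) = 657*(29/36 - 448) = 657*(-16099/36) = -1175227/4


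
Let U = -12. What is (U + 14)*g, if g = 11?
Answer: 22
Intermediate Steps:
(U + 14)*g = (-12 + 14)*11 = 2*11 = 22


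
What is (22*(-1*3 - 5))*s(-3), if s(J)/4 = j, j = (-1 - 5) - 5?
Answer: 7744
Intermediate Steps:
j = -11 (j = -6 - 5 = -11)
s(J) = -44 (s(J) = 4*(-11) = -44)
(22*(-1*3 - 5))*s(-3) = (22*(-1*3 - 5))*(-44) = (22*(-3 - 5))*(-44) = (22*(-8))*(-44) = -176*(-44) = 7744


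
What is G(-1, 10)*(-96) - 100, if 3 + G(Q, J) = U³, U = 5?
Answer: -11812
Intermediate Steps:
G(Q, J) = 122 (G(Q, J) = -3 + 5³ = -3 + 125 = 122)
G(-1, 10)*(-96) - 100 = 122*(-96) - 100 = -11712 - 100 = -11812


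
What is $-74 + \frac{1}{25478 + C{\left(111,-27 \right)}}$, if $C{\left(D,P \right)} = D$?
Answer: $- \frac{1893585}{25589} \approx -74.0$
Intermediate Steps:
$-74 + \frac{1}{25478 + C{\left(111,-27 \right)}} = -74 + \frac{1}{25478 + 111} = -74 + \frac{1}{25589} = - \frac{1893585}{25589}$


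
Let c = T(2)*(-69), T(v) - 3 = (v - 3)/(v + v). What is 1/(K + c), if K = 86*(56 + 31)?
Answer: 4/29169 ≈ 0.00013713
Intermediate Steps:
T(v) = 3 + (-3 + v)/(2*v) (T(v) = 3 + (v - 3)/(v + v) = 3 + (-3 + v)/((2*v)) = 3 + (-3 + v)*(1/(2*v)) = 3 + (-3 + v)/(2*v))
c = -759/4 (c = ((1/2)*(-3 + 7*2)/2)*(-69) = ((1/2)*(1/2)*(-3 + 14))*(-69) = ((1/2)*(1/2)*11)*(-69) = (11/4)*(-69) = -759/4 ≈ -189.75)
K = 7482 (K = 86*87 = 7482)
1/(K + c) = 1/(7482 - 759/4) = 1/(29169/4) = 4/29169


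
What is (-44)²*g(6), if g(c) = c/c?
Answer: 1936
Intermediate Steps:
g(c) = 1
(-44)²*g(6) = (-44)²*1 = 1936*1 = 1936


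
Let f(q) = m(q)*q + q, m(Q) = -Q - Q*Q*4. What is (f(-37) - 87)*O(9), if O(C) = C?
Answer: 1810071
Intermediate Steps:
m(Q) = -Q - 4*Q² (m(Q) = -Q - Q²*4 = -Q - 4*Q²)
f(q) = q - q²*(1 + 4*q) (f(q) = (-q*(1 + 4*q))*q + q = -q²*(1 + 4*q) + q = q - q²*(1 + 4*q))
(f(-37) - 87)*O(9) = (-37*(1 - 1*(-37) - 4*(-37)²) - 87)*9 = (-37*(1 + 37 - 4*1369) - 87)*9 = (-37*(1 + 37 - 5476) - 87)*9 = (-37*(-5438) - 87)*9 = (201206 - 87)*9 = 201119*9 = 1810071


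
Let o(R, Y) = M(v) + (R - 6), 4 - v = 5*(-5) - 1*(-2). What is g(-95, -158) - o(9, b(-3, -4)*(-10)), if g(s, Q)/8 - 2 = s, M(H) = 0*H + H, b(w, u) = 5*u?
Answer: -774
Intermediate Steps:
v = 27 (v = 4 - (5*(-5) - 1*(-2)) = 4 - (-25 + 2) = 4 - 1*(-23) = 4 + 23 = 27)
M(H) = H (M(H) = 0 + H = H)
g(s, Q) = 16 + 8*s
o(R, Y) = 21 + R (o(R, Y) = 27 + (R - 6) = 27 + (-6 + R) = 21 + R)
g(-95, -158) - o(9, b(-3, -4)*(-10)) = (16 + 8*(-95)) - (21 + 9) = (16 - 760) - 1*30 = -744 - 30 = -774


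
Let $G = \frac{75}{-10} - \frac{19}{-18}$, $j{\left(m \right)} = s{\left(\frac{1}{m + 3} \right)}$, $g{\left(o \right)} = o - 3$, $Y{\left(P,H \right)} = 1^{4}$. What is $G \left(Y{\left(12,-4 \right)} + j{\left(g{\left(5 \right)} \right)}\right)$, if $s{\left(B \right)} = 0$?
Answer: $- \frac{58}{9} \approx -6.4444$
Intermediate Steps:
$Y{\left(P,H \right)} = 1$
$g{\left(o \right)} = -3 + o$
$j{\left(m \right)} = 0$
$G = - \frac{58}{9}$ ($G = 75 \left(- \frac{1}{10}\right) - - \frac{19}{18} = - \frac{15}{2} + \frac{19}{18} = - \frac{58}{9} \approx -6.4444$)
$G \left(Y{\left(12,-4 \right)} + j{\left(g{\left(5 \right)} \right)}\right) = - \frac{58 \left(1 + 0\right)}{9} = \left(- \frac{58}{9}\right) 1 = - \frac{58}{9}$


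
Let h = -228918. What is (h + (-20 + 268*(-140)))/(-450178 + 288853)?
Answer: 266458/161325 ≈ 1.6517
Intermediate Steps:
(h + (-20 + 268*(-140)))/(-450178 + 288853) = (-228918 + (-20 + 268*(-140)))/(-450178 + 288853) = (-228918 + (-20 - 37520))/(-161325) = (-228918 - 37540)*(-1/161325) = -266458*(-1/161325) = 266458/161325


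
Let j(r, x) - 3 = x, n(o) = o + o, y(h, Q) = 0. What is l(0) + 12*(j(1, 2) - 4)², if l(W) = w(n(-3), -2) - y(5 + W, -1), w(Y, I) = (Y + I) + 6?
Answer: 10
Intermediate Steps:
n(o) = 2*o
w(Y, I) = 6 + I + Y (w(Y, I) = (I + Y) + 6 = 6 + I + Y)
l(W) = -2 (l(W) = (6 - 2 + 2*(-3)) - 1*0 = (6 - 2 - 6) + 0 = -2 + 0 = -2)
j(r, x) = 3 + x
l(0) + 12*(j(1, 2) - 4)² = -2 + 12*((3 + 2) - 4)² = -2 + 12*(5 - 4)² = -2 + 12*1² = -2 + 12*1 = -2 + 12 = 10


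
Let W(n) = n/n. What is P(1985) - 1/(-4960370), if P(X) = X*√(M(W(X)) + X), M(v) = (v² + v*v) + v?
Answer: 1/4960370 + 3970*√497 ≈ 88505.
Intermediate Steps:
W(n) = 1
M(v) = v + 2*v² (M(v) = (v² + v²) + v = 2*v² + v = v + 2*v²)
P(X) = X*√(3 + X) (P(X) = X*√(1*(1 + 2*1) + X) = X*√(1*(1 + 2) + X) = X*√(1*3 + X) = X*√(3 + X))
P(1985) - 1/(-4960370) = 1985*√(3 + 1985) - 1/(-4960370) = 1985*√1988 - 1*(-1/4960370) = 1985*(2*√497) + 1/4960370 = 3970*√497 + 1/4960370 = 1/4960370 + 3970*√497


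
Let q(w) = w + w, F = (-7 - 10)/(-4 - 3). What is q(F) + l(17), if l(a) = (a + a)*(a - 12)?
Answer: 1224/7 ≈ 174.86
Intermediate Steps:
F = 17/7 (F = -17/(-7) = -17*(-⅐) = 17/7 ≈ 2.4286)
l(a) = 2*a*(-12 + a) (l(a) = (2*a)*(-12 + a) = 2*a*(-12 + a))
q(w) = 2*w
q(F) + l(17) = 2*(17/7) + 2*17*(-12 + 17) = 34/7 + 2*17*5 = 34/7 + 170 = 1224/7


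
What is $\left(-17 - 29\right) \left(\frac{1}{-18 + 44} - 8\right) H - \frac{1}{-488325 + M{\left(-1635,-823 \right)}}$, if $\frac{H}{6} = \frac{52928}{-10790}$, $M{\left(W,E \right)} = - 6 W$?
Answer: $- \frac{14469731322929}{1342425981} \approx -10779.0$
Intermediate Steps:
$H = - \frac{158784}{5395}$ ($H = 6 \frac{52928}{-10790} = 6 \cdot 52928 \left(- \frac{1}{10790}\right) = 6 \left(- \frac{26464}{5395}\right) = - \frac{158784}{5395} \approx -29.432$)
$\left(-17 - 29\right) \left(\frac{1}{-18 + 44} - 8\right) H - \frac{1}{-488325 + M{\left(-1635,-823 \right)}} = \left(-17 - 29\right) \left(\frac{1}{-18 + 44} - 8\right) \left(- \frac{158784}{5395}\right) - \frac{1}{-488325 - -9810} = - 46 \left(\frac{1}{26} - 8\right) \left(- \frac{158784}{5395}\right) - \frac{1}{-488325 + 9810} = - 46 \left(\frac{1}{26} - 8\right) \left(- \frac{158784}{5395}\right) - \frac{1}{-478515} = \left(-46\right) \left(- \frac{207}{26}\right) \left(- \frac{158784}{5395}\right) - - \frac{1}{478515} = \frac{4761}{13} \left(- \frac{158784}{5395}\right) + \frac{1}{478515} = - \frac{755970624}{70135} + \frac{1}{478515} = - \frac{14469731322929}{1342425981}$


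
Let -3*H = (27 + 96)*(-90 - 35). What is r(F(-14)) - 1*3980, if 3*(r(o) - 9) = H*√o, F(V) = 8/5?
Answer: -3971 + 2050*√10/3 ≈ -1810.1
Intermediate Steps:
F(V) = 8/5 (F(V) = 8*(⅕) = 8/5)
H = 5125 (H = -(27 + 96)*(-90 - 35)/3 = -41*(-125) = -⅓*(-15375) = 5125)
r(o) = 9 + 5125*√o/3 (r(o) = 9 + (5125*√o)/3 = 9 + 5125*√o/3)
r(F(-14)) - 1*3980 = (9 + 5125*√(8/5)/3) - 1*3980 = (9 + 5125*(2*√10/5)/3) - 3980 = (9 + 2050*√10/3) - 3980 = -3971 + 2050*√10/3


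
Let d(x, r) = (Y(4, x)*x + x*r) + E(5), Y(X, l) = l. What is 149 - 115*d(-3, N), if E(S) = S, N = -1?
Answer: -1806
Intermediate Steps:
d(x, r) = 5 + x² + r*x (d(x, r) = (x*x + x*r) + 5 = (x² + r*x) + 5 = 5 + x² + r*x)
149 - 115*d(-3, N) = 149 - 115*(5 + (-3)² - 1*(-3)) = 149 - 115*(5 + 9 + 3) = 149 - 115*17 = 149 - 1955 = -1806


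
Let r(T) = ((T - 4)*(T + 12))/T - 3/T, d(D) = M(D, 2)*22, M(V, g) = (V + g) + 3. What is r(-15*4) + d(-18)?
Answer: -6743/20 ≈ -337.15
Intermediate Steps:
M(V, g) = 3 + V + g
d(D) = 110 + 22*D (d(D) = (3 + D + 2)*22 = (5 + D)*22 = 110 + 22*D)
r(T) = -3/T + (-4 + T)*(12 + T)/T (r(T) = ((-4 + T)*(12 + T))/T - 3/T = (-4 + T)*(12 + T)/T - 3/T = -3/T + (-4 + T)*(12 + T)/T)
r(-15*4) + d(-18) = (8 - 15*4 - 51/((-15*4))) + (110 + 22*(-18)) = (8 - 60 - 51/(-60)) + (110 - 396) = (8 - 60 - 51*(-1/60)) - 286 = (8 - 60 + 17/20) - 286 = -1023/20 - 286 = -6743/20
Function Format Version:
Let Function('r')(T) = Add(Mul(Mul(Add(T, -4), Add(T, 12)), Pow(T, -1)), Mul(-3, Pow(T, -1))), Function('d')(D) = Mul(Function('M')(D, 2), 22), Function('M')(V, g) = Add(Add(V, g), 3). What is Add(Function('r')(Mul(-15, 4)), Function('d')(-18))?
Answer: Rational(-6743, 20) ≈ -337.15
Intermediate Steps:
Function('M')(V, g) = Add(3, V, g)
Function('d')(D) = Add(110, Mul(22, D)) (Function('d')(D) = Mul(Add(3, D, 2), 22) = Mul(Add(5, D), 22) = Add(110, Mul(22, D)))
Function('r')(T) = Add(Mul(-3, Pow(T, -1)), Mul(Pow(T, -1), Add(-4, T), Add(12, T))) (Function('r')(T) = Add(Mul(Mul(Add(-4, T), Add(12, T)), Pow(T, -1)), Mul(-3, Pow(T, -1))) = Add(Mul(Pow(T, -1), Add(-4, T), Add(12, T)), Mul(-3, Pow(T, -1))) = Add(Mul(-3, Pow(T, -1)), Mul(Pow(T, -1), Add(-4, T), Add(12, T))))
Add(Function('r')(Mul(-15, 4)), Function('d')(-18)) = Add(Add(8, Mul(-15, 4), Mul(-51, Pow(Mul(-15, 4), -1))), Add(110, Mul(22, -18))) = Add(Add(8, -60, Mul(-51, Pow(-60, -1))), Add(110, -396)) = Add(Add(8, -60, Mul(-51, Rational(-1, 60))), -286) = Add(Add(8, -60, Rational(17, 20)), -286) = Add(Rational(-1023, 20), -286) = Rational(-6743, 20)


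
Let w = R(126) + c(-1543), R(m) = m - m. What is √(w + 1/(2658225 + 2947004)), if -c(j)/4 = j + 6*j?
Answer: 3*√150823206103069577/5605229 ≈ 207.86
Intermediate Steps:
R(m) = 0
c(j) = -28*j (c(j) = -4*(j + 6*j) = -28*j)
w = 43204 (w = 0 - 28*(-1543) = 0 + 43204 = 43204)
√(w + 1/(2658225 + 2947004)) = √(43204 + 1/(2658225 + 2947004)) = √(43204 + 1/5605229) = √(242168313717/5605229) = 3*√150823206103069577/5605229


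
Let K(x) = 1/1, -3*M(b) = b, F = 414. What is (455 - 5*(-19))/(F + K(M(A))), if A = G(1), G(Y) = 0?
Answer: 110/83 ≈ 1.3253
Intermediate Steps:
A = 0
M(b) = -b/3
K(x) = 1
(455 - 5*(-19))/(F + K(M(A))) = (455 - 5*(-19))/(414 + 1) = (455 + 95)/415 = 550*(1/415) = 110/83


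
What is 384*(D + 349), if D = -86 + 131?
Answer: 151296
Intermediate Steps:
D = 45
384*(D + 349) = 384*(45 + 349) = 384*394 = 151296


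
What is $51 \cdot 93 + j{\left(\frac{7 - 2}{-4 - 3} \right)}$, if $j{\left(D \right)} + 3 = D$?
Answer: $\frac{33175}{7} \approx 4739.3$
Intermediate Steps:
$j{\left(D \right)} = -3 + D$
$51 \cdot 93 + j{\left(\frac{7 - 2}{-4 - 3} \right)} = 51 \cdot 93 - \left(3 - \frac{7 - 2}{-4 - 3}\right) = 4743 - \left(3 - \frac{5}{-7}\right) = 4743 + \left(-3 + 5 \left(- \frac{1}{7}\right)\right) = 4743 - \frac{26}{7} = \frac{33175}{7}$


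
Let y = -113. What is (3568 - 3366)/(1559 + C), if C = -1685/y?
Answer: 11413/88926 ≈ 0.12834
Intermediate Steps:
C = 1685/113 (C = -1685/(-113) = -1685*(-1/113) = 1685/113 ≈ 14.911)
(3568 - 3366)/(1559 + C) = (3568 - 3366)/(1559 + 1685/113) = 202/(177852/113) = 202*(113/177852) = 11413/88926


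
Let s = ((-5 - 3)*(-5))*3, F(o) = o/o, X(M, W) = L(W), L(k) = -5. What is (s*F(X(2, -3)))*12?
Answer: 1440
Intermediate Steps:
X(M, W) = -5
F(o) = 1
s = 120 (s = -8*(-5)*3 = 40*3 = 120)
(s*F(X(2, -3)))*12 = (120*1)*12 = 120*12 = 1440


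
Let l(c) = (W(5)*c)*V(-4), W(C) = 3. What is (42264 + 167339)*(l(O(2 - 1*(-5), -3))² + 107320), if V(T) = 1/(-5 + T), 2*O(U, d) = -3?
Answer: 89978585443/4 ≈ 2.2495e+10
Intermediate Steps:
O(U, d) = -3/2 (O(U, d) = (½)*(-3) = -3/2)
l(c) = -c/3 (l(c) = (3*c)/(-5 - 4) = (3*c)/(-9) = (3*c)*(-⅑) = -c/3)
(42264 + 167339)*(l(O(2 - 1*(-5), -3))² + 107320) = (42264 + 167339)*((-⅓*(-3/2))² + 107320) = 209603*((½)² + 107320) = 209603*(¼ + 107320) = 209603*(429281/4) = 89978585443/4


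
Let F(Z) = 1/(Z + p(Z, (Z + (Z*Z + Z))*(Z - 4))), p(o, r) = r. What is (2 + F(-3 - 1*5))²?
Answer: 1361889/341056 ≈ 3.9932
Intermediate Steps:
F(Z) = 1/(Z + (-4 + Z)*(Z² + 2*Z)) (F(Z) = 1/(Z + (Z + (Z*Z + Z))*(Z - 4)) = 1/(Z + (Z + (Z² + Z))*(-4 + Z)) = 1/(Z + (Z + (Z + Z²))*(-4 + Z)) = 1/(Z + (Z² + 2*Z)*(-4 + Z)) = 1/(Z + (-4 + Z)*(Z² + 2*Z)))
(2 + F(-3 - 1*5))² = (2 + 1/((-3 - 1*5)*(-7 + (-3 - 1*5)² - 2*(-3 - 1*5))))² = (2 + 1/((-3 - 5)*(-7 + (-3 - 5)² - 2*(-3 - 5))))² = (2 + 1/((-8)*(-7 + (-8)² - 2*(-8))))² = (2 - 1/(8*(-7 + 64 + 16)))² = (2 - ⅛/73)² = (2 - ⅛*1/73)² = (2 - 1/584)² = (1167/584)² = 1361889/341056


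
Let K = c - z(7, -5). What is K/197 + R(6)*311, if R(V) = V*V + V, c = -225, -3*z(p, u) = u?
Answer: 7718962/591 ≈ 13061.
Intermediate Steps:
z(p, u) = -u/3
R(V) = V + V² (R(V) = V² + V = V + V²)
K = -680/3 (K = -225 - (-1)*(-5)/3 = -225 - 1*5/3 = -225 - 5/3 = -680/3 ≈ -226.67)
K/197 + R(6)*311 = -680/3/197 + (6*(1 + 6))*311 = -680/3*1/197 + (6*7)*311 = -680/591 + 42*311 = -680/591 + 13062 = 7718962/591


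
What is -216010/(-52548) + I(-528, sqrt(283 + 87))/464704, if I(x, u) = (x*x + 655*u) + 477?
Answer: 28763829517/6104816448 + 655*sqrt(370)/464704 ≈ 4.7388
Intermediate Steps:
I(x, u) = 477 + x**2 + 655*u (I(x, u) = (x**2 + 655*u) + 477 = 477 + x**2 + 655*u)
-216010/(-52548) + I(-528, sqrt(283 + 87))/464704 = -216010/(-52548) + (477 + (-528)**2 + 655*sqrt(283 + 87))/464704 = -216010*(-1/52548) + (477 + 278784 + 655*sqrt(370))*(1/464704) = 108005/26274 + (279261 + 655*sqrt(370))*(1/464704) = 108005/26274 + (279261/464704 + 655*sqrt(370)/464704) = 28763829517/6104816448 + 655*sqrt(370)/464704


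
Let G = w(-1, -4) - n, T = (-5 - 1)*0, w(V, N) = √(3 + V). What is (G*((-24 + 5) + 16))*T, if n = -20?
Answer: 0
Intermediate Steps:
T = 0 (T = -6*0 = 0)
G = 20 + √2 (G = √(3 - 1) - 1*(-20) = √2 + 20 = 20 + √2 ≈ 21.414)
(G*((-24 + 5) + 16))*T = ((20 + √2)*((-24 + 5) + 16))*0 = ((20 + √2)*(-19 + 16))*0 = ((20 + √2)*(-3))*0 = (-60 - 3*√2)*0 = 0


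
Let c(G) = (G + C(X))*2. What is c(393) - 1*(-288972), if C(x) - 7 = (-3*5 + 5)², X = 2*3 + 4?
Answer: 289972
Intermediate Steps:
X = 10 (X = 6 + 4 = 10)
C(x) = 107 (C(x) = 7 + (-3*5 + 5)² = 7 + (-15 + 5)² = 7 + (-10)² = 7 + 100 = 107)
c(G) = 214 + 2*G (c(G) = (G + 107)*2 = (107 + G)*2 = 214 + 2*G)
c(393) - 1*(-288972) = (214 + 2*393) - 1*(-288972) = (214 + 786) + 288972 = 1000 + 288972 = 289972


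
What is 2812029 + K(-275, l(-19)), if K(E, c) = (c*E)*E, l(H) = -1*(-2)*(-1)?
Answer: 2660779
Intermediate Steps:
l(H) = -2 (l(H) = 2*(-1) = -2)
K(E, c) = c*E² (K(E, c) = (E*c)*E = c*E²)
2812029 + K(-275, l(-19)) = 2812029 - 2*(-275)² = 2812029 - 2*75625 = 2812029 - 151250 = 2660779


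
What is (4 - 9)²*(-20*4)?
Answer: -2000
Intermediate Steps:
(4 - 9)²*(-20*4) = (-5)²*(-80) = 25*(-80) = -2000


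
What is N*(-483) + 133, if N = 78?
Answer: -37541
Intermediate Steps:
N*(-483) + 133 = 78*(-483) + 133 = -37674 + 133 = -37541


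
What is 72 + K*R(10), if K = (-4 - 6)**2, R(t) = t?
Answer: 1072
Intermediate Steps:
K = 100 (K = (-10)**2 = 100)
72 + K*R(10) = 72 + 100*10 = 72 + 1000 = 1072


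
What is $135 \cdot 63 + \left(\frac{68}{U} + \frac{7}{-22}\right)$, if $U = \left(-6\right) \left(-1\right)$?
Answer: $\frac{562057}{66} \approx 8516.0$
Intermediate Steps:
$U = 6$
$135 \cdot 63 + \left(\frac{68}{U} + \frac{7}{-22}\right) = 135 \cdot 63 + \left(\frac{68}{6} + \frac{7}{-22}\right) = 8505 + \left(68 \cdot \frac{1}{6} + 7 \left(- \frac{1}{22}\right)\right) = 8505 + \left(\frac{34}{3} - \frac{7}{22}\right) = 8505 + \frac{727}{66} = \frac{562057}{66}$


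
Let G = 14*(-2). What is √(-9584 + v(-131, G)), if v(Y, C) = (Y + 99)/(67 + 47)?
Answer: 16*I*√121638/57 ≈ 97.899*I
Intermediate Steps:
G = -28
v(Y, C) = 33/38 + Y/114 (v(Y, C) = (99 + Y)/114 = (99 + Y)*(1/114) = 33/38 + Y/114)
√(-9584 + v(-131, G)) = √(-9584 + (33/38 + (1/114)*(-131))) = √(-9584 + (33/38 - 131/114)) = √(-9584 - 16/57) = √(-546304/57) = 16*I*√121638/57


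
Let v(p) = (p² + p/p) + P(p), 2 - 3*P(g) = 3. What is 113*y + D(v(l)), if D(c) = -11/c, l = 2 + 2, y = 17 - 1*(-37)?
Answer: 305067/50 ≈ 6101.3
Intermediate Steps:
P(g) = -⅓ (P(g) = ⅔ - ⅓*3 = ⅔ - 1 = -⅓)
y = 54 (y = 17 + 37 = 54)
l = 4
v(p) = ⅔ + p² (v(p) = (p² + p/p) - ⅓ = (p² + 1) - ⅓ = (1 + p²) - ⅓ = ⅔ + p²)
113*y + D(v(l)) = 113*54 - 11/(⅔ + 4²) = 6102 - 11/(⅔ + 16) = 6102 - 11/50/3 = 6102 - 11*3/50 = 6102 - 33/50 = 305067/50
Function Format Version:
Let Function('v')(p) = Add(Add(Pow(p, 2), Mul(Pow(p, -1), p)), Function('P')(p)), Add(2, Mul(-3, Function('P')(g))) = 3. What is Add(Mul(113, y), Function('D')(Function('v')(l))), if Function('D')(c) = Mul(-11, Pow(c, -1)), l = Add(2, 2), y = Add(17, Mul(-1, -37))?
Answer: Rational(305067, 50) ≈ 6101.3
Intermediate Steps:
Function('P')(g) = Rational(-1, 3) (Function('P')(g) = Add(Rational(2, 3), Mul(Rational(-1, 3), 3)) = Add(Rational(2, 3), -1) = Rational(-1, 3))
y = 54 (y = Add(17, 37) = 54)
l = 4
Function('v')(p) = Add(Rational(2, 3), Pow(p, 2)) (Function('v')(p) = Add(Add(Pow(p, 2), Mul(Pow(p, -1), p)), Rational(-1, 3)) = Add(Add(Pow(p, 2), 1), Rational(-1, 3)) = Add(Add(1, Pow(p, 2)), Rational(-1, 3)) = Add(Rational(2, 3), Pow(p, 2)))
Add(Mul(113, y), Function('D')(Function('v')(l))) = Add(Mul(113, 54), Mul(-11, Pow(Add(Rational(2, 3), Pow(4, 2)), -1))) = Add(6102, Mul(-11, Pow(Add(Rational(2, 3), 16), -1))) = Add(6102, Mul(-11, Pow(Rational(50, 3), -1))) = Add(6102, Mul(-11, Rational(3, 50))) = Add(6102, Rational(-33, 50)) = Rational(305067, 50)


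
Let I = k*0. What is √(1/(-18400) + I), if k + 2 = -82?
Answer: I*√46/920 ≈ 0.0073721*I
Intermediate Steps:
k = -84 (k = -2 - 82 = -84)
I = 0 (I = -84*0 = 0)
√(1/(-18400) + I) = √(1/(-18400) + 0) = √(-1/18400 + 0) = √(-1/18400) = I*√46/920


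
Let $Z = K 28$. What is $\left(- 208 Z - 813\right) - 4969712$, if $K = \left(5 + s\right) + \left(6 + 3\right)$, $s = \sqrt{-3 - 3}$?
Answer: $-5052061 - 5824 i \sqrt{6} \approx -5.0521 \cdot 10^{6} - 14266.0 i$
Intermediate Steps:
$s = i \sqrt{6}$ ($s = \sqrt{-6} = i \sqrt{6} \approx 2.4495 i$)
$K = 14 + i \sqrt{6}$ ($K = \left(5 + i \sqrt{6}\right) + \left(6 + 3\right) = \left(5 + i \sqrt{6}\right) + 9 = 14 + i \sqrt{6} \approx 14.0 + 2.4495 i$)
$Z = 392 + 28 i \sqrt{6}$ ($Z = \left(14 + i \sqrt{6}\right) 28 = 392 + 28 i \sqrt{6} \approx 392.0 + 68.586 i$)
$\left(- 208 Z - 813\right) - 4969712 = \left(- 208 \left(392 + 28 i \sqrt{6}\right) - 813\right) - 4969712 = \left(\left(-81536 - 5824 i \sqrt{6}\right) - 813\right) - 4969712 = \left(-82349 - 5824 i \sqrt{6}\right) - 4969712 = -5052061 - 5824 i \sqrt{6}$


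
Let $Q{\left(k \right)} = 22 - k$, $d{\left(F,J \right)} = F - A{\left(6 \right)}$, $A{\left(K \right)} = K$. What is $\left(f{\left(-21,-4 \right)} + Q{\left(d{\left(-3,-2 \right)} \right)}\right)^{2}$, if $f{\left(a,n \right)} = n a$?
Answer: $13225$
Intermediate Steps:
$f{\left(a,n \right)} = a n$
$d{\left(F,J \right)} = -6 + F$ ($d{\left(F,J \right)} = F - 6 = -6 + F$)
$\left(f{\left(-21,-4 \right)} + Q{\left(d{\left(-3,-2 \right)} \right)}\right)^{2} = \left(\left(-21\right) \left(-4\right) + \left(22 - \left(-6 - 3\right)\right)\right)^{2} = \left(84 + \left(22 - -9\right)\right)^{2} = \left(84 + \left(22 + 9\right)\right)^{2} = \left(84 + 31\right)^{2} = 115^{2} = 13225$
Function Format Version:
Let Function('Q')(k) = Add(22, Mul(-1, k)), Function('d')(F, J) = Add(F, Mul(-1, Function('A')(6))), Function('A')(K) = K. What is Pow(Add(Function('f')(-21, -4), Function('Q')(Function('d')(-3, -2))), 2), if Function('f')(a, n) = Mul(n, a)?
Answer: 13225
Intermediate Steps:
Function('f')(a, n) = Mul(a, n)
Function('d')(F, J) = Add(-6, F) (Function('d')(F, J) = Add(F, Mul(-1, 6)) = Add(F, -6) = Add(-6, F))
Pow(Add(Function('f')(-21, -4), Function('Q')(Function('d')(-3, -2))), 2) = Pow(Add(Mul(-21, -4), Add(22, Mul(-1, Add(-6, -3)))), 2) = Pow(Add(84, Add(22, Mul(-1, -9))), 2) = Pow(Add(84, Add(22, 9)), 2) = Pow(Add(84, 31), 2) = Pow(115, 2) = 13225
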